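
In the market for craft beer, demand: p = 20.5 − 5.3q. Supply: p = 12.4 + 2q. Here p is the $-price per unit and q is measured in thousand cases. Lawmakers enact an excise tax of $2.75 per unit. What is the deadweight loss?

$0.52 thousand

Competitive equilibrium: 20.5 − 5.3q = 12.4 + 2q → q* = 1.1096, p* = 14.6192.
With the tax, the buyer price exceeds the seller price by 2.75: (20.5 − 5.3q) − (12.4 + 2q) = 2.75 → q' = 0.7329.
Δq = 1.1096 − 0.7329 = 0.3767; the wedge equals the tax, 2.75.
Deadweight loss = ½ × 0.3767 × 2.75 = $0.52 thousand.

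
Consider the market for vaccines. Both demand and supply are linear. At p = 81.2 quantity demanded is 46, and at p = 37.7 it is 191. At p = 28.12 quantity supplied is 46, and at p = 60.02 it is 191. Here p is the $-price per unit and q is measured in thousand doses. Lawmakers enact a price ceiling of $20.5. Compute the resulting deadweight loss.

Demand slope = (37.7 − 81.2)/(191 − 46) = −0.3, so p = 95 − 0.3q.
Supply slope = (60.02 − 28.12)/(191 − 46) = 0.22, so p = 18 + 0.22q.
Competitive equilibrium: 95 − 0.3q = 18 + 0.22q → q* = 148.0769, p* = 50.5769.
At the ceiling p = 20.5, quantity supplied = (20.5 − 18)/0.22 = 11.3636.
Willingness to pay at q' = 11.3636: 95 − 0.3·11.3636 = 91.5909.
Δq = 148.0769 − 11.3636 = 136.7133; wedge = 91.5909 − 20.5 = 71.0909.
Deadweight loss = ½ × 136.7133 × 71.0909 = $4859.54 thousand.

$4859.54 thousand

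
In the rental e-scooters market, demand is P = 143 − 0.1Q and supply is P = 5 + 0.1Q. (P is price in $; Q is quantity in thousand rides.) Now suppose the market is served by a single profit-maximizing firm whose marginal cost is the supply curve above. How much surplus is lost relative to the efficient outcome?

$5290 thousand

Competitive equilibrium: 143 − 0.1Q = 5 + 0.1Q → Q* = 690, P* = 74.
Marginal revenue: MR = 143 − 0.2Q. Set MR = MC: 143 − 0.2Q = 5 + 0.1Q → Q_m = 460.
Price P_m = 143 − 0.1·460 = 97; MC(Q_m) = 5 + 0.1·460 = 51.
Competitive Q* = 690, so ΔQ = 230; wedge = 97 − 51 = 46.
Deadweight loss = ½ × 230 × 46 = $5290 thousand.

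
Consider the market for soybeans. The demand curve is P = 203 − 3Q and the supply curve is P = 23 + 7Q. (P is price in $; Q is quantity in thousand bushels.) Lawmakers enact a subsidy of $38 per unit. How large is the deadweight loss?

Competitive equilibrium: 203 − 3Q = 23 + 7Q → Q* = 18, P* = 149.
The subsidy lowers effective supply by 38: P = 7Q − 15.
New quantity: 203 − 3Q = 7Q − 15 → Q' = 21.8.
Overproduction ΔQ = 21.8 − 18 = 3.8; wedge = subsidy = 38.
DWL = ½ × 3.8 × 38 = $72.20 thousand.

$72.20 thousand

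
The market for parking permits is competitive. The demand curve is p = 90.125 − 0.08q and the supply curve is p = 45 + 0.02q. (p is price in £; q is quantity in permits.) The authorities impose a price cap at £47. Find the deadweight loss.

Competitive equilibrium: 90.125 − 0.08q = 45 + 0.02q → q* = 451.25, p* = 54.025.
At the ceiling p = 47, quantity supplied = (47 − 45)/0.02 = 100.
Willingness to pay at q' = 100: 90.125 − 0.08·100 = 82.125.
Δq = 451.25 − 100 = 351.25; wedge = 82.125 − 47 = 35.125.
Welfare loss = ½ × 351.25 × 35.125 = £6168.83.

£6168.83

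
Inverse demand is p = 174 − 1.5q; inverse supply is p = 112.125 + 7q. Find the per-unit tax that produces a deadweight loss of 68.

34

Competitive equilibrium: 174 − 1.5q = 112.125 + 7q → q* = 7.2794, p* = 163.0809.
A tax t gives Δq = t/8.5 and wedge t, so DWL = t²/17.
t²/17 = 68 → t² = 1156 → t = 34.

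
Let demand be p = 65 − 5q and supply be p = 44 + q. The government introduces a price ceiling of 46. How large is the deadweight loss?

Competitive equilibrium: 65 − 5q = 44 + q → q* = 3.5, p* = 47.5.
At the ceiling p = 46, quantity supplied = (46 − 44)/1 = 2.
Willingness to pay at q' = 2: 65 − 5·2 = 55.
Δq = 3.5 − 2 = 1.5; wedge = 55 − 46 = 9.
Deadweight loss = ½ × 1.5 × 9 = 6.75.

6.75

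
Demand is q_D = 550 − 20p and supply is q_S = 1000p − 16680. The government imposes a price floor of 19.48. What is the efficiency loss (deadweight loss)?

In inverse form: demand p = 27.5 − 0.05q, supply p = 16.68 + 0.001q.
Competitive equilibrium: 27.5 − 0.05q = 16.68 + 0.001q → q* = 212.1569, p* = 16.8922.
At the floor p = 19.48, quantity demanded = (27.5 − 19.48)/0.05 = 160.4.
Sellers' marginal cost at q' = 160.4: 16.68 + 0.001·160.4 = 16.8404.
Δq = 212.1569 − 160.4 = 51.7569; wedge = 19.48 − 16.8404 = 2.6396.
Welfare loss = ½ × 51.7569 × 2.6396 = 68.31.

68.31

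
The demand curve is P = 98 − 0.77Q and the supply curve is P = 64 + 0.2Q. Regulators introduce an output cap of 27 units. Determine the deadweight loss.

Competitive equilibrium: 98 − 0.77Q = 64 + 0.2Q → Q* = 35.0515, P* = 71.0103.
At Q = 27: demand price = 98 − 0.77·27 = 77.21; supply price = 64 + 0.2·27 = 69.4.
ΔQ = 35.0515 − 27 = 8.0515; wedge = 77.21 − 69.4 = 7.81.
Deadweight loss = ½ × 8.0515 × 7.81 = 31.44.

31.44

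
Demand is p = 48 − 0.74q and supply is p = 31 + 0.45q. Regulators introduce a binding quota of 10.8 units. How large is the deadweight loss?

7.23

Competitive equilibrium: 48 − 0.74q = 31 + 0.45q → q* = 14.2857, p* = 37.4286.
At q = 10.8: demand price = 48 − 0.74·10.8 = 40.008; supply price = 31 + 0.45·10.8 = 35.86.
Δq = 14.2857 − 10.8 = 3.4857; wedge = 40.008 − 35.86 = 4.148.
Deadweight loss = ½ × 3.4857 × 4.148 = 7.23.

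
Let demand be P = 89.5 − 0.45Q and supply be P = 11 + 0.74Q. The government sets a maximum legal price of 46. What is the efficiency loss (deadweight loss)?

207.38

Competitive equilibrium: 89.5 − 0.45Q = 11 + 0.74Q → Q* = 65.9664, P* = 59.8151.
At the ceiling P = 46, quantity supplied = (46 − 11)/0.74 = 47.2973.
Willingness to pay at Q' = 47.2973: 89.5 − 0.45·47.2973 = 68.2162.
ΔQ = 65.9664 − 47.2973 = 18.6691; wedge = 68.2162 − 46 = 22.2162.
Deadweight loss = ½ × 18.6691 × 22.2162 = 207.38.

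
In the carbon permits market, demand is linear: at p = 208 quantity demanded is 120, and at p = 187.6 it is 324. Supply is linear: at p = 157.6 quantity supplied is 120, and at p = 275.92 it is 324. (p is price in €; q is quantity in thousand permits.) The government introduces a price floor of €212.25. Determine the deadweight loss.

€4623.89 thousand

Demand slope = (187.6 − 208)/(324 − 120) = −0.1, so p = 220 − 0.1q.
Supply slope = (275.92 − 157.6)/(324 − 120) = 0.58, so p = 88 + 0.58q.
Competitive equilibrium: 220 − 0.1q = 88 + 0.58q → q* = 194.1176, p* = 200.5882.
At the floor p = 212.25, quantity demanded = (220 − 212.25)/0.1 = 77.5.
Sellers' marginal cost at q' = 77.5: 88 + 0.58·77.5 = 132.95.
Δq = 194.1176 − 77.5 = 116.6176; wedge = 212.25 − 132.95 = 79.3.
Welfare loss = ½ × 116.6176 × 79.3 = €4623.89 thousand.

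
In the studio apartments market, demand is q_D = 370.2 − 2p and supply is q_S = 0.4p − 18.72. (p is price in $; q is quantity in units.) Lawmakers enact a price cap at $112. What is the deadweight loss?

$601.20

In inverse form: demand p = 185.1 − 0.5q, supply p = 46.8 + 2.5q.
Competitive equilibrium: 185.1 − 0.5q = 46.8 + 2.5q → q* = 46.1, p* = 162.05.
At the ceiling p = 112, quantity supplied = (112 − 46.8)/2.5 = 26.08.
Willingness to pay at q' = 26.08: 185.1 − 0.5·26.08 = 172.06.
Δq = 46.1 − 26.08 = 20.02; wedge = 172.06 − 112 = 60.06.
Welfare loss = ½ × 20.02 × 60.06 = $601.20.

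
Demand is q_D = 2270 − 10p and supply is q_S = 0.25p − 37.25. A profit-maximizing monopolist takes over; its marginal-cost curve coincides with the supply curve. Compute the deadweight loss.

In inverse form: demand p = 227 − 0.1q, supply p = 149 + 4q.
Competitive equilibrium: 227 − 0.1q = 149 + 4q → q* = 19.0244, p* = 225.0976.
Marginal revenue: MR = 227 − 0.2q. Set MR = MC: 227 − 0.2q = 149 + 4q → q_m = 18.5714.
Price p_m = 227 − 0.1·18.5714 = 225.1429; MC(q_m) = 149 + 4·18.5714 = 223.2856.
Competitive q* = 19.0244, so Δq = 0.453; wedge = 225.1429 − 223.2856 = 1.8573.
The triangle = ½ × 0.453 × 1.8573 = 0.42.

0.42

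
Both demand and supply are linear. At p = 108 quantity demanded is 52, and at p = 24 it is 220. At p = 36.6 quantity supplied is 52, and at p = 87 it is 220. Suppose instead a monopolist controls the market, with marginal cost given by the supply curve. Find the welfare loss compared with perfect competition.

1180.57

Demand slope = (24 − 108)/(220 − 52) = −0.5, so p = 134 − 0.5q.
Supply slope = (87 − 36.6)/(220 − 52) = 0.3, so p = 21 + 0.3q.
Competitive equilibrium: 134 − 0.5q = 21 + 0.3q → q* = 141.25, p* = 63.375.
Marginal revenue: MR = 134 − q. Set MR = MC: 134 − q = 21 + 0.3q → q_m = 86.9231.
Price p_m = 134 − 0.5·86.9231 = 90.5385; MC(q_m) = 21 + 0.3·86.9231 = 47.0769.
Competitive q* = 141.25, so Δq = 54.3269; wedge = 90.5385 − 47.0769 = 43.4616.
DWL = ½ × 54.3269 × 43.4616 = 1180.57.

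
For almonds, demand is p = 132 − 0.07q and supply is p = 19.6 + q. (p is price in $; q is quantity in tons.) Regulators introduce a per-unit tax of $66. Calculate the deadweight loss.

Competitive equilibrium: 132 − 0.07q = 19.6 + q → q* = 105.0467, p* = 124.6467.
With the tax, the buyer price exceeds the seller price by 66: (132 − 0.07q) − (19.6 + q) = 66 → q' = 43.3645.
Δq = 105.0467 − 43.3645 = 61.6822; the wedge equals the tax, 66.
Deadweight loss = ½ × 61.6822 × 66 = $2035.51.

$2035.51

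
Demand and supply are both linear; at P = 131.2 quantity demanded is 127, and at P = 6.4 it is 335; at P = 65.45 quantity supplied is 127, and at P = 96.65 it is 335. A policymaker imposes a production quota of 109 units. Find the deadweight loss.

Demand slope = (6.4 − 131.2)/(335 − 127) = −0.6, so P = 207.4 − 0.6Q.
Supply slope = (96.65 − 65.45)/(335 − 127) = 0.15, so P = 46.4 + 0.15Q.
Competitive equilibrium: 207.4 − 0.6Q = 46.4 + 0.15Q → Q* = 214.6667, P* = 78.6.
At Q = 109: demand price = 207.4 − 0.6·109 = 142; supply price = 46.4 + 0.15·109 = 62.75.
ΔQ = 214.6667 − 109 = 105.6667; wedge = 142 − 62.75 = 79.25.
The triangle = ½ × 105.6667 × 79.25 = 4187.04.

4187.04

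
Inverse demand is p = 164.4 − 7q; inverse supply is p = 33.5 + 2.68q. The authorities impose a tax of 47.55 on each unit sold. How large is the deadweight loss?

Competitive equilibrium: 164.4 − 7q = 33.5 + 2.68q → q* = 13.5227, p* = 69.7409.
With the tax, the buyer price exceeds the seller price by 47.55: (164.4 − 7q) − (33.5 + 2.68q) = 47.55 → q' = 8.6105.
Δq = 13.5227 − 8.6105 = 4.9122; the wedge equals the tax, 47.55.
Welfare loss = ½ × 4.9122 × 47.55 = 116.79.

116.79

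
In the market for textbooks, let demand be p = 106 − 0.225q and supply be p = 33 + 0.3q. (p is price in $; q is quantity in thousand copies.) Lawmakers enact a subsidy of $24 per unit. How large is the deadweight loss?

Competitive equilibrium: 106 − 0.225q = 33 + 0.3q → q* = 139.0476, p* = 74.7143.
The subsidy lowers effective supply by 24: p = 9 + 0.3q.
New quantity: 106 − 0.225q = 9 + 0.3q → q' = 184.7619.
Overproduction Δq = 184.7619 − 139.0476 = 45.7143; wedge = subsidy = 24.
Welfare loss = ½ × 45.7143 × 24 = $548.57 thousand.

$548.57 thousand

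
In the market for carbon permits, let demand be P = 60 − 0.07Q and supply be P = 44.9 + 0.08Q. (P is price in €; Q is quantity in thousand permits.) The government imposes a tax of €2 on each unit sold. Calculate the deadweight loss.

€13.33 thousand

Competitive equilibrium: 60 − 0.07Q = 44.9 + 0.08Q → Q* = 100.6667, P* = 52.9533.
With the tax, the buyer price exceeds the seller price by 2: (60 − 0.07Q) − (44.9 + 0.08Q) = 2 → Q' = 87.3333.
ΔQ = 100.6667 − 87.3333 = 13.3334; the wedge equals the tax, 2.
Deadweight loss = ½ × 13.3334 × 2 = €13.33 thousand.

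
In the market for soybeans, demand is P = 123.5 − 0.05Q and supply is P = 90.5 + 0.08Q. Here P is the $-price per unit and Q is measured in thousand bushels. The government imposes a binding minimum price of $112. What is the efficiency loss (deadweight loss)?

Competitive equilibrium: 123.5 − 0.05Q = 90.5 + 0.08Q → Q* = 253.8462, P* = 110.8077.
At the floor P = 112, quantity demanded = (123.5 − 112)/0.05 = 230.
Sellers' marginal cost at Q' = 230: 90.5 + 0.08·230 = 108.9.
ΔQ = 253.8462 − 230 = 23.8462; wedge = 112 − 108.9 = 3.1.
Welfare loss = ½ × 23.8462 × 3.1 = $36.96 thousand.

$36.96 thousand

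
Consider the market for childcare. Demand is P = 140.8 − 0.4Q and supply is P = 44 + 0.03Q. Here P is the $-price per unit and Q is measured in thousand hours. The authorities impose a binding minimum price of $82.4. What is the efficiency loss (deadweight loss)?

$1345.77 thousand

Competitive equilibrium: 140.8 − 0.4Q = 44 + 0.03Q → Q* = 225.1163, P* = 50.7535.
At the floor P = 82.4, quantity demanded = (140.8 − 82.4)/0.4 = 146.
Sellers' marginal cost at Q' = 146: 44 + 0.03·146 = 48.38.
ΔQ = 225.1163 − 146 = 79.1163; wedge = 82.4 − 48.38 = 34.02.
Deadweight loss = ½ × 79.1163 × 34.02 = $1345.77 thousand.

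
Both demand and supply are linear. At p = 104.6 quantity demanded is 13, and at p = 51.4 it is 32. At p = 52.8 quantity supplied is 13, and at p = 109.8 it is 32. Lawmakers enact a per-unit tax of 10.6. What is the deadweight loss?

9.69

Demand slope = (51.4 − 104.6)/(32 − 13) = −2.8, so p = 141 − 2.8q.
Supply slope = (109.8 − 52.8)/(32 − 13) = 3, so p = 13.8 + 3q.
Competitive equilibrium: 141 − 2.8q = 13.8 + 3q → q* = 21.931, p* = 79.5931.
With the tax, the buyer price exceeds the seller price by 10.6: (141 − 2.8q) − (13.8 + 3q) = 10.6 → q' = 20.1034.
Δq = 21.931 − 20.1034 = 1.8276; the wedge equals the tax, 10.6.
Deadweight loss = ½ × 1.8276 × 10.6 = 9.69.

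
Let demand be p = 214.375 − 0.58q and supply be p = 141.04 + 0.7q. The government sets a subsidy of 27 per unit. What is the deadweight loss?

Competitive equilibrium: 214.375 − 0.58q = 141.04 + 0.7q → q* = 57.29297, p* = 181.14508.
The subsidy lowers effective supply by 27: p = 114.04 + 0.7q.
New quantity: 214.375 − 0.58q = 114.04 + 0.7q → q' = 78.38672.
Overproduction Δq = 78.38672 − 57.29297 = 21.09375; wedge = subsidy = 27.
Welfare loss = ½ × 21.09375 × 27 = 284.77.

284.77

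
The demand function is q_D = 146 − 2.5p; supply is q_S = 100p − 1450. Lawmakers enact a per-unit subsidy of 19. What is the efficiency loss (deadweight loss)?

440.24

In inverse form: demand p = 58.4 − 0.4q, supply p = 14.5 + 0.01q.
Competitive equilibrium: 58.4 − 0.4q = 14.5 + 0.01q → q* = 107.0732, p* = 15.5707.
The subsidy lowers effective supply by 19: p = 0.01q − 4.5.
New quantity: 58.4 − 0.4q = 0.01q − 4.5 → q' = 153.4146.
Overproduction Δq = 153.4146 − 107.0732 = 46.3414; wedge = subsidy = 19.
Welfare loss = ½ × 46.3414 × 19 = 440.24.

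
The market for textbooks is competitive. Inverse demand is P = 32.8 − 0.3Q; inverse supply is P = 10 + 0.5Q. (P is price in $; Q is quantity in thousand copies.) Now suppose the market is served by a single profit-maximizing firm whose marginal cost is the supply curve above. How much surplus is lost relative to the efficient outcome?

$24.17 thousand

Competitive equilibrium: 32.8 − 0.3Q = 10 + 0.5Q → Q* = 28.5, P* = 24.25.
Marginal revenue: MR = 32.8 − 0.6Q. Set MR = MC: 32.8 − 0.6Q = 10 + 0.5Q → Q_m = 20.7273.
Price P_m = 32.8 − 0.3·20.7273 = 26.5818; MC(Q_m) = 10 + 0.5·20.7273 = 20.3637.
Competitive Q* = 28.5, so ΔQ = 7.7727; wedge = 26.5818 − 20.3637 = 6.2181.
The triangle = ½ × 7.7727 × 6.2181 = $24.17 thousand.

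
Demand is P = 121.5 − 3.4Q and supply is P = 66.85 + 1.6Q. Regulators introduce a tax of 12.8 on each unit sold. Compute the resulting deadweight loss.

Competitive equilibrium: 121.5 − 3.4Q = 66.85 + 1.6Q → Q* = 10.93, P* = 84.338.
With the tax, the buyer price exceeds the seller price by 12.8: (121.5 − 3.4Q) − (66.85 + 1.6Q) = 12.8 → Q' = 8.37.
ΔQ = 10.93 − 8.37 = 2.56; the wedge equals the tax, 12.8.
The triangle = ½ × 2.56 × 12.8 = 16.384.

16.384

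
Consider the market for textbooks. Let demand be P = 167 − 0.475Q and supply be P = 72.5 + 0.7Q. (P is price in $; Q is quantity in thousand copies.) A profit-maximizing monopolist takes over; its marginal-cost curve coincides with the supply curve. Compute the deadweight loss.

$314.93 thousand

Competitive equilibrium: 167 − 0.475Q = 72.5 + 0.7Q → Q* = 80.4255, P* = 128.7979.
Marginal revenue: MR = 167 − 0.95Q. Set MR = MC: 167 − 0.95Q = 72.5 + 0.7Q → Q_m = 57.2727.
Price P_m = 167 − 0.475·57.2727 = 139.7955; MC(Q_m) = 72.5 + 0.7·57.2727 = 112.5909.
Competitive Q* = 80.4255, so ΔQ = 23.1528; wedge = 139.7955 − 112.5909 = 27.2046.
Deadweight loss = ½ × 23.1528 × 27.2046 = $314.93 thousand.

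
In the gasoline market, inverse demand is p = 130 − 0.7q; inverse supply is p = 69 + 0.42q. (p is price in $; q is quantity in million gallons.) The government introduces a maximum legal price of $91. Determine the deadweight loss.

Competitive equilibrium: 130 − 0.7q = 69 + 0.42q → q* = 54.4643, p* = 91.875.
At the ceiling p = 91, quantity supplied = (91 − 69)/0.42 = 52.381.
Willingness to pay at q' = 52.381: 130 − 0.7·52.381 = 93.3333.
Δq = 54.4643 − 52.381 = 2.0833; wedge = 93.3333 − 91 = 2.3333.
The triangle = ½ × 2.0833 × 2.3333 = $2.43 million.

$2.43 million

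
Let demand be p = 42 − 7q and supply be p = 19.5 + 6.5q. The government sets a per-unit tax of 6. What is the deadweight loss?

1.33

Competitive equilibrium: 42 − 7q = 19.5 + 6.5q → q* = 1.6667, p* = 30.3333.
With the tax, the buyer price exceeds the seller price by 6: (42 − 7q) − (19.5 + 6.5q) = 6 → q' = 1.2222.
Δq = 1.6667 − 1.2222 = 0.4445; the wedge equals the tax, 6.
The triangle = ½ × 0.4445 × 6 = 1.33.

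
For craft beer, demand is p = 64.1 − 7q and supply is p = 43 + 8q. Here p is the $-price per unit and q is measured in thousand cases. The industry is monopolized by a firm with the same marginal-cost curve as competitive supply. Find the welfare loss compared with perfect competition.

Competitive equilibrium: 64.1 − 7q = 43 + 8q → q* = 1.4067, p* = 54.2533.
Marginal revenue: MR = 64.1 − 14q. Set MR = MC: 64.1 − 14q = 43 + 8q → q_m = 0.9591.
Price p_m = 64.1 − 7·0.9591 = 57.3863; MC(q_m) = 43 + 8·0.9591 = 50.6728.
Competitive q* = 1.4067, so Δq = 0.4476; wedge = 57.3863 − 50.6728 = 6.7135.
The triangle = ½ × 0.4476 × 6.7135 = $1.50 thousand.

$1.50 thousand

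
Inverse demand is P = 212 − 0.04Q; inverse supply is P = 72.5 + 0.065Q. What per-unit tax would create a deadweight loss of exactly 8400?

42

Competitive equilibrium: 212 − 0.04Q = 72.5 + 0.065Q → Q* = 1328.5714, P* = 158.8571.
A tax t gives ΔQ = t/0.105 and wedge t, so DWL = t²/0.21.
t²/0.21 = 8400 → t² = 1764 → t = 42.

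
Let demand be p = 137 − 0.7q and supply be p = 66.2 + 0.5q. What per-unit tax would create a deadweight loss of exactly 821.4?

Competitive equilibrium: 137 − 0.7q = 66.2 + 0.5q → q* = 59, p* = 95.7.
A tax t gives Δq = t/1.2 and wedge t, so DWL = t²/2.4.
t²/2.4 = 821.4 → t² = 1971.36 → t = 44.4.

44.4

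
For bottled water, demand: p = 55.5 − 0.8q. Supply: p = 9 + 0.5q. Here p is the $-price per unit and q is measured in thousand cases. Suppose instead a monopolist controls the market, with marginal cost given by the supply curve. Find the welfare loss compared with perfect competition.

$120.69 thousand

Competitive equilibrium: 55.5 − 0.8q = 9 + 0.5q → q* = 35.7692, p* = 26.8846.
Marginal revenue: MR = 55.5 − 1.6q. Set MR = MC: 55.5 − 1.6q = 9 + 0.5q → q_m = 22.1429.
Price p_m = 55.5 − 0.8·22.1429 = 37.7857; MC(q_m) = 9 + 0.5·22.1429 = 20.0715.
Competitive q* = 35.7692, so Δq = 13.6263; wedge = 37.7857 − 20.0715 = 17.7142.
DWL = ½ × 13.6263 × 17.7142 = $120.69 thousand.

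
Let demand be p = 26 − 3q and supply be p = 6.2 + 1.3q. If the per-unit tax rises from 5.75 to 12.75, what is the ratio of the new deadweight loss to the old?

Competitive equilibrium: 26 − 3q = 6.2 + 1.3q → q* = 4.6047, p* = 12.186.
For a per-unit tax t: Δq = t/4.3, so DWL = ½·t·(t/4.3) = t²/8.6.
At t = 5.75: DWL = 3.844. At t = 12.75: DWL = 18.903.
Ratio = (12.75/5.75)² = 4.917.

4.917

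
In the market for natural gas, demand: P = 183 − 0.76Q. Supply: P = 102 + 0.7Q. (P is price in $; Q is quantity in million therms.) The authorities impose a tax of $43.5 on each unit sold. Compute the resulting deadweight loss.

$648.03 million

Competitive equilibrium: 183 − 0.76Q = 102 + 0.7Q → Q* = 55.4795, P* = 140.8356.
With the tax, the buyer price exceeds the seller price by 43.5: (183 − 0.76Q) − (102 + 0.7Q) = 43.5 → Q' = 25.6849.
ΔQ = 55.4795 − 25.6849 = 29.7946; the wedge equals the tax, 43.5.
Deadweight loss = ½ × 29.7946 × 43.5 = $648.03 million.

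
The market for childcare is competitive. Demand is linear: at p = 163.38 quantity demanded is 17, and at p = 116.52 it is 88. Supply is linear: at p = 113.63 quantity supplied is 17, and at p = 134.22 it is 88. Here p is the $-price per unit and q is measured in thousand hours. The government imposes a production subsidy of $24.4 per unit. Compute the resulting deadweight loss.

$313.35 thousand

Demand slope = (116.52 − 163.38)/(88 − 17) = −0.66, so p = 174.6 − 0.66q.
Supply slope = (134.22 − 113.63)/(88 − 17) = 0.29, so p = 108.7 + 0.29q.
Competitive equilibrium: 174.6 − 0.66q = 108.7 + 0.29q → q* = 69.3684, p* = 128.8168.
The subsidy lowers effective supply by 24.4: p = 84.3 + 0.29q.
New quantity: 174.6 − 0.66q = 84.3 + 0.29q → q' = 95.0526.
Overproduction Δq = 95.0526 − 69.3684 = 25.6842; wedge = subsidy = 24.4.
Deadweight loss = ½ × 25.6842 × 24.4 = $313.35 thousand.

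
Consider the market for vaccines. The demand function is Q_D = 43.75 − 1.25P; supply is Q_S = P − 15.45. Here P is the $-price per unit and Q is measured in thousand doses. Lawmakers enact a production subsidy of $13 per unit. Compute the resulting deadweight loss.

In inverse form: demand P = 35 − 0.8Q, supply P = 15.45 + Q.
Competitive equilibrium: 35 − 0.8Q = 15.45 + Q → Q* = 10.8611, P* = 26.3111.
The subsidy lowers effective supply by 13: P = 2.45 + Q.
New quantity: 35 − 0.8Q = 2.45 + Q → Q' = 18.0833.
Overproduction ΔQ = 18.0833 − 10.8611 = 7.2222; wedge = subsidy = 13.
Welfare loss = ½ × 7.2222 × 13 = $46.94 thousand.

$46.94 thousand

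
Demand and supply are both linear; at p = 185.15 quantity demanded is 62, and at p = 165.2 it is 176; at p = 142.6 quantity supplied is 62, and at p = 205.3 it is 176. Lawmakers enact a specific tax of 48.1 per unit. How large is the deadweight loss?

1595.59

Demand slope = (165.2 − 185.15)/(176 − 62) = −0.175, so p = 196 − 0.175q.
Supply slope = (205.3 − 142.6)/(176 − 62) = 0.55, so p = 108.5 + 0.55q.
Competitive equilibrium: 196 − 0.175q = 108.5 + 0.55q → q* = 120.6897, p* = 174.8793.
With the tax, the buyer price exceeds the seller price by 48.1: (196 − 0.175q) − (108.5 + 0.55q) = 48.1 → q' = 54.3448.
Δq = 120.6897 − 54.3448 = 66.3449; the wedge equals the tax, 48.1.
DWL = ½ × 66.3449 × 48.1 = 1595.59.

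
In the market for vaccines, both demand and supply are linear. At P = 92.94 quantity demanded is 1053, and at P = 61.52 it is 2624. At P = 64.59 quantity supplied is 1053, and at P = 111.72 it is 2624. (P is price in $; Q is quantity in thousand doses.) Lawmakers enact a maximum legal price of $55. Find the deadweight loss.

$19654.44 thousand

Demand slope = (61.52 − 92.94)/(2624 − 1053) = −0.02, so P = 114 − 0.02Q.
Supply slope = (111.72 − 64.59)/(2624 − 1053) = 0.03, so P = 33 + 0.03Q.
Competitive equilibrium: 114 − 0.02Q = 33 + 0.03Q → Q* = 1620, P* = 81.6.
At the ceiling P = 55, quantity supplied = (55 − 33)/0.03 = 733.33333.
Willingness to pay at Q' = 733.33333: 114 − 0.02·733.33333 = 99.33333.
ΔQ = 1620 − 733.33333 = 886.66667; wedge = 99.33333 − 55 = 44.33333.
The triangle = ½ × 886.66667 × 44.33333 = $19654.44 thousand.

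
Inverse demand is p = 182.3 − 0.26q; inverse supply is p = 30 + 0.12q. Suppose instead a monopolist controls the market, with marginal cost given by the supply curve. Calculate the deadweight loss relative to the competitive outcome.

5037.01

Competitive equilibrium: 182.3 − 0.26q = 30 + 0.12q → q* = 400.78947, p* = 78.09474.
Marginal revenue: MR = 182.3 − 0.52q. Set MR = MC: 182.3 − 0.52q = 30 + 0.12q → q_m = 237.96875.
Price p_m = 182.3 − 0.26·237.96875 = 120.42813; MC(q_m) = 30 + 0.12·237.96875 = 58.55625.
Competitive q* = 400.78947, so Δq = 162.82072; wedge = 120.42813 − 58.55625 = 61.87188.
Welfare loss = ½ × 162.82072 × 61.87188 = 5037.01.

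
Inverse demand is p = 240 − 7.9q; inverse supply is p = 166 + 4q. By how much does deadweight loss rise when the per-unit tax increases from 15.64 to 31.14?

Competitive equilibrium: 240 − 7.9q = 166 + 4q → q* = 6.2185, p* = 190.8739.
For a per-unit tax t: Δq = t/11.9, so DWL = ½·t·(t/11.9) = t²/23.8.
At t = 15.64: DWL = 10.278. At t = 31.14: DWL = 40.744.
Increase = 40.744 − 10.278 = 30.47.

30.47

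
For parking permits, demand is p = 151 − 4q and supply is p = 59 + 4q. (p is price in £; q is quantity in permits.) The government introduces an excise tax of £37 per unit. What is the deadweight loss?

£85.56

Competitive equilibrium: 151 − 4q = 59 + 4q → q* = 11.5, p* = 105.
With the tax, the buyer price exceeds the seller price by 37: (151 − 4q) − (59 + 4q) = 37 → q' = 6.875.
Δq = 11.5 − 6.875 = 4.625; the wedge equals the tax, 37.
Deadweight loss = ½ × 4.625 × 37 = £85.56.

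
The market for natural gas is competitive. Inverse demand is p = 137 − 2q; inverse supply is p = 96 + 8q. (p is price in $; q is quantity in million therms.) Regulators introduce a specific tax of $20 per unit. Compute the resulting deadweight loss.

$20 million

Competitive equilibrium: 137 − 2q = 96 + 8q → q* = 4.1, p* = 128.8.
With the tax, the buyer price exceeds the seller price by 20: (137 − 2q) − (96 + 8q) = 20 → q' = 2.1.
Δq = 4.1 − 2.1 = 2; the wedge equals the tax, 20.
Welfare loss = ½ × 2 × 20 = $20 million.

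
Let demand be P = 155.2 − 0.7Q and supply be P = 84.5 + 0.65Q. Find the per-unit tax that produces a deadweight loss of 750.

Competitive equilibrium: 155.2 − 0.7Q = 84.5 + 0.65Q → Q* = 52.3704, P* = 118.5407.
A tax t gives ΔQ = t/1.35 and wedge t, so DWL = t²/2.7.
t²/2.7 = 750 → t² = 2025 → t = 45.

45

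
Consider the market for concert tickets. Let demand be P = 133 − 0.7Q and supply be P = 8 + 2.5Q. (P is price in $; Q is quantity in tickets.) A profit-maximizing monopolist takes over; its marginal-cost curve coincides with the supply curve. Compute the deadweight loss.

$78.65

Competitive equilibrium: 133 − 0.7Q = 8 + 2.5Q → Q* = 39.0625, P* = 105.6563.
Marginal revenue: MR = 133 − 1.4Q. Set MR = MC: 133 − 1.4Q = 8 + 2.5Q → Q_m = 32.0513.
Price P_m = 133 − 0.7·32.0513 = 110.5641; MC(Q_m) = 8 + 2.5·32.0513 = 88.1283.
Competitive Q* = 39.0625, so ΔQ = 7.0112; wedge = 110.5641 − 88.1283 = 22.4358.
DWL = ½ × 7.0112 × 22.4358 = $78.65.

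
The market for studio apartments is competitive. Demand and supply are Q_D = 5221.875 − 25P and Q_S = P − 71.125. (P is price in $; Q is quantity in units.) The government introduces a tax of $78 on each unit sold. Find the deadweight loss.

$2925

In inverse form: demand P = 208.875 − 0.04Q, supply P = 71.125 + Q.
Competitive equilibrium: 208.875 − 0.04Q = 71.125 + Q → Q* = 132.4519, P* = 203.5769.
With the tax, the buyer price exceeds the seller price by 78: (208.875 − 0.04Q) − (71.125 + Q) = 78 → Q' = 57.4519.
ΔQ = 132.4519 − 57.4519 = 75; the wedge equals the tax, 78.
The triangle = ½ × 75 × 78 = $2925.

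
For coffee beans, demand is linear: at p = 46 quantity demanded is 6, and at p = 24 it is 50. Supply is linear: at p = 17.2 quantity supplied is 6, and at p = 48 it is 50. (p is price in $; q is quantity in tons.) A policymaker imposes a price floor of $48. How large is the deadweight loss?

Demand slope = (24 − 46)/(50 − 6) = −0.5, so p = 49 − 0.5q.
Supply slope = (48 − 17.2)/(50 − 6) = 0.7, so p = 13 + 0.7q.
Competitive equilibrium: 49 − 0.5q = 13 + 0.7q → q* = 30, p* = 34.
At the floor p = 48, quantity demanded = (49 − 48)/0.5 = 2.
Sellers' marginal cost at q' = 2: 13 + 0.7·2 = 14.4.
Δq = 30 − 2 = 28; wedge = 48 − 14.4 = 33.6.
The triangle = ½ × 28 × 33.6 = $470.40.

$470.40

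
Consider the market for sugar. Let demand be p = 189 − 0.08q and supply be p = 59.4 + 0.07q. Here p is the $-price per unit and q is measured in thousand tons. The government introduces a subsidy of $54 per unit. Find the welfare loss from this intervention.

Competitive equilibrium: 189 − 0.08q = 59.4 + 0.07q → q* = 864, p* = 119.88.
The subsidy lowers effective supply by 54: p = 5.4 + 0.07q.
New quantity: 189 − 0.08q = 5.4 + 0.07q → q' = 1224.
Overproduction Δq = 1224 − 864 = 360; wedge = subsidy = 54.
Welfare loss = ½ × 360 × 54 = $9720 thousand.

$9720 thousand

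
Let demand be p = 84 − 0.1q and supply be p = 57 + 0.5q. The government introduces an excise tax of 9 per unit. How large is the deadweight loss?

67.50

Competitive equilibrium: 84 − 0.1q = 57 + 0.5q → q* = 45, p* = 79.5.
With the tax, the buyer price exceeds the seller price by 9: (84 − 0.1q) − (57 + 0.5q) = 9 → q' = 30.
Δq = 45 − 30 = 15; the wedge equals the tax, 9.
The triangle = ½ × 15 × 9 = 67.50.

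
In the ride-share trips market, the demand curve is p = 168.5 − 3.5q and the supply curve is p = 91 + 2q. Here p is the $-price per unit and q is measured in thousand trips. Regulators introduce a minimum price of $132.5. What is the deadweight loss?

Competitive equilibrium: 168.5 − 3.5q = 91 + 2q → q* = 14.0909, p* = 119.1818.
At the floor p = 132.5, quantity demanded = (168.5 − 132.5)/3.5 = 10.2857.
Sellers' marginal cost at q' = 10.2857: 91 + 2·10.2857 = 111.5714.
Δq = 14.0909 − 10.2857 = 3.8052; wedge = 132.5 − 111.5714 = 20.9286.
Welfare loss = ½ × 3.8052 × 20.9286 = $39.82 thousand.

$39.82 thousand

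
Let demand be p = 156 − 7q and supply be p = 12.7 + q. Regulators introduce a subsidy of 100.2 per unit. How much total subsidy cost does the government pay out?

Competitive equilibrium: 156 − 7q = 12.7 + q → q* = 17.9125, p* = 30.6125.
The subsidy lowers effective supply by 100.2: p = q − 87.5.
New quantity: 156 − 7q = q − 87.5 → q' = 30.4375.
Total subsidy cost = 100.2 × 30.4375 = 3049.84.

3049.84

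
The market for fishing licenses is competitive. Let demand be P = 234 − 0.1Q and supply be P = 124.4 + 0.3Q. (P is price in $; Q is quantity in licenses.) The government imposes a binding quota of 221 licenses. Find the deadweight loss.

Competitive equilibrium: 234 − 0.1Q = 124.4 + 0.3Q → Q* = 274, P* = 206.6.
At Q = 221: demand price = 234 − 0.1·221 = 211.9; supply price = 124.4 + 0.3·221 = 190.7.
ΔQ = 274 − 221 = 53; wedge = 211.9 − 190.7 = 21.2.
The triangle = ½ × 53 × 21.2 = $561.80.

$561.80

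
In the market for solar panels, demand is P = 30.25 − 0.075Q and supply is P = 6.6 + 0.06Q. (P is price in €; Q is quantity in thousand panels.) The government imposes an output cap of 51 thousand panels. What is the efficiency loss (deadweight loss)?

Competitive equilibrium: 30.25 − 0.075Q = 6.6 + 0.06Q → Q* = 175.1852, P* = 17.1111.
At Q = 51: demand price = 30.25 − 0.075·51 = 26.425; supply price = 6.6 + 0.06·51 = 9.66.
ΔQ = 175.1852 − 51 = 124.1852; wedge = 26.425 − 9.66 = 16.765.
Welfare loss = ½ × 124.1852 × 16.765 = €1040.98 thousand.

€1040.98 thousand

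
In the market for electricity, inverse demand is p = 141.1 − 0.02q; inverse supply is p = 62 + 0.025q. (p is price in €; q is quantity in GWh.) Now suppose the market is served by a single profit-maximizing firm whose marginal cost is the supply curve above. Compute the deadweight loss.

Competitive equilibrium: 141.1 − 0.02q = 62 + 0.025q → q* = 1757.77778, p* = 105.94444.
Marginal revenue: MR = 141.1 − 0.04q. Set MR = MC: 141.1 − 0.04q = 62 + 0.025q → q_m = 1216.92308.
Price p_m = 141.1 − 0.02·1216.92308 = 116.76154; MC(q_m) = 62 + 0.025·1216.92308 = 92.42308.
Competitive q* = 1757.77778, so Δq = 540.8547; wedge = 116.76154 − 92.42308 = 24.33846.
Welfare loss = ½ × 540.8547 × 24.33846 = €6581.79.

€6581.79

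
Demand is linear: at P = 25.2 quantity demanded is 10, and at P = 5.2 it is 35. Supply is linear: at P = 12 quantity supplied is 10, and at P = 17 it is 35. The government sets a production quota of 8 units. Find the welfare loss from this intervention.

Demand slope = (5.2 − 25.2)/(35 − 10) = −0.8, so P = 33.2 − 0.8Q.
Supply slope = (17 − 12)/(35 − 10) = 0.2, so P = 10 + 0.2Q.
Competitive equilibrium: 33.2 − 0.8Q = 10 + 0.2Q → Q* = 23.2, P* = 14.64.
At Q = 8: demand price = 33.2 − 0.8·8 = 26.8; supply price = 10 + 0.2·8 = 11.6.
ΔQ = 23.2 − 8 = 15.2; wedge = 26.8 − 11.6 = 15.2.
Welfare loss = ½ × 15.2 × 15.2 = 115.52.

115.52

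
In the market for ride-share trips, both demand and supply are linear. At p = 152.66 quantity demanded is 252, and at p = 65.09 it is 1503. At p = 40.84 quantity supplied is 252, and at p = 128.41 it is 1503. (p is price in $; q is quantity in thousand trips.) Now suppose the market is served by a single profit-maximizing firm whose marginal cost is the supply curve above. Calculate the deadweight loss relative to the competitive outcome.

Demand slope = (65.09 − 152.66)/(1503 − 252) = −0.07, so p = 170.3 − 0.07q.
Supply slope = (128.41 − 40.84)/(1503 − 252) = 0.07, so p = 23.2 + 0.07q.
Competitive equilibrium: 170.3 − 0.07q = 23.2 + 0.07q → q* = 1050.71429, p* = 96.75.
Marginal revenue: MR = 170.3 − 0.14q. Set MR = MC: 170.3 − 0.14q = 23.2 + 0.07q → q_m = 700.47619.
Price p_m = 170.3 − 0.07·700.47619 = 121.26667; MC(q_m) = 23.2 + 0.07·700.47619 = 72.23333.
Competitive q* = 1050.71429, so Δq = 350.2381; wedge = 121.26667 − 72.23333 = 49.03334.
Deadweight loss = ½ × 350.2381 × 49.03334 = $8586.67 thousand.

$8586.67 thousand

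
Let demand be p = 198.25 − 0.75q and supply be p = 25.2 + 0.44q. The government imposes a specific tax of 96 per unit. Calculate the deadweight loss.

Competitive equilibrium: 198.25 − 0.75q = 25.2 + 0.44q → q* = 145.4202, p* = 89.1849.
With the tax, the buyer price exceeds the seller price by 96: (198.25 − 0.75q) − (25.2 + 0.44q) = 96 → q' = 64.7479.
Δq = 145.4202 − 64.7479 = 80.6723; the wedge equals the tax, 96.
DWL = ½ × 80.6723 × 96 = 3872.27.

3872.27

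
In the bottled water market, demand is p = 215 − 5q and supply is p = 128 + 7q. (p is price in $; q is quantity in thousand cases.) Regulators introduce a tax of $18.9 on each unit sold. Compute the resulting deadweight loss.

Competitive equilibrium: 215 − 5q = 128 + 7q → q* = 7.25, p* = 178.75.
With the tax, the buyer price exceeds the seller price by 18.9: (215 − 5q) − (128 + 7q) = 18.9 → q' = 5.675.
Δq = 7.25 − 5.675 = 1.575; the wedge equals the tax, 18.9.
Deadweight loss = ½ × 1.575 × 18.9 = $14.88 thousand.

$14.88 thousand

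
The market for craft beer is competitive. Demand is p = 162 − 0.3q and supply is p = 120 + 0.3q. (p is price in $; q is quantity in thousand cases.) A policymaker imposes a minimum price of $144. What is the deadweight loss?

Competitive equilibrium: 162 − 0.3q = 120 + 0.3q → q* = 70, p* = 141.
At the floor p = 144, quantity demanded = (162 − 144)/0.3 = 60.
Sellers' marginal cost at q' = 60: 120 + 0.3·60 = 138.
Δq = 70 − 60 = 10; wedge = 144 − 138 = 6.
Deadweight loss = ½ × 10 × 6 = $30 thousand.

$30 thousand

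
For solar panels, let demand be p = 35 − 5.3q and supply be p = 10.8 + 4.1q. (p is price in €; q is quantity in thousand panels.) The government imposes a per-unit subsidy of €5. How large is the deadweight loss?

Competitive equilibrium: 35 − 5.3q = 10.8 + 4.1q → q* = 2.5745, p* = 21.3553.
The subsidy lowers effective supply by 5: p = 5.8 + 4.1q.
New quantity: 35 − 5.3q = 5.8 + 4.1q → q' = 3.1064.
Overproduction Δq = 3.1064 − 2.5745 = 0.5319; wedge = subsidy = 5.
Welfare loss = ½ × 0.5319 × 5 = €1.33 thousand.

€1.33 thousand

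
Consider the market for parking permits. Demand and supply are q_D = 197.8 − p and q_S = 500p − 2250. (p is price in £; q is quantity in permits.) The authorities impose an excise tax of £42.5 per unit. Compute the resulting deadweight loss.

£901.32

In inverse form: demand p = 197.8 − q, supply p = 4.5 + 0.002q.
Competitive equilibrium: 197.8 − q = 4.5 + 0.002q → q* = 192.9142, p* = 4.8858.
With the tax, the buyer price exceeds the seller price by 42.5: (197.8 − q) − (4.5 + 0.002q) = 42.5 → q' = 150.499.
Δq = 192.9142 − 150.499 = 42.4152; the wedge equals the tax, 42.5.
DWL = ½ × 42.4152 × 42.5 = £901.32.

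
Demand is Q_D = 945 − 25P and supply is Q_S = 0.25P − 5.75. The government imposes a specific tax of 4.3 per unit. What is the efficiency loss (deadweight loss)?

2.29

In inverse form: demand P = 37.8 − 0.04Q, supply P = 23 + 4Q.
Competitive equilibrium: 37.8 − 0.04Q = 23 + 4Q → Q* = 3.6634, P* = 37.6535.
With the tax, the buyer price exceeds the seller price by 4.3: (37.8 − 0.04Q) − (23 + 4Q) = 4.3 → Q' = 2.599.
ΔQ = 3.6634 − 2.599 = 1.0644; the wedge equals the tax, 4.3.
Deadweight loss = ½ × 1.0644 × 4.3 = 2.29.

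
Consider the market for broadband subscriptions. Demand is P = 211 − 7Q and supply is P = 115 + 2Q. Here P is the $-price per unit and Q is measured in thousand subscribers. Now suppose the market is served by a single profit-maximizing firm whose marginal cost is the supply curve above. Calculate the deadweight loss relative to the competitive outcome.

Competitive equilibrium: 211 − 7Q = 115 + 2Q → Q* = 10.6667, P* = 136.3333.
Marginal revenue: MR = 211 − 14Q. Set MR = MC: 211 − 14Q = 115 + 2Q → Q_m = 6.
Price P_m = 211 − 7·6 = 169; MC(Q_m) = 115 + 2·6 = 127.
Competitive Q* = 10.6667, so ΔQ = 4.6667; wedge = 169 − 127 = 42.
The triangle = ½ × 4.6667 × 42 = $98 thousand.

$98 thousand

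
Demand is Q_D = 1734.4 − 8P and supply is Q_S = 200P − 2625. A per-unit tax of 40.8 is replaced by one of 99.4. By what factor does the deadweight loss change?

5.935

In inverse form: demand P = 216.8 − 0.125Q, supply P = 13.125 + 0.005Q.
Competitive equilibrium: 216.8 − 0.125Q = 13.125 + 0.005Q → Q* = 1566.7308, P* = 20.9587.
For a per-unit tax t: ΔQ = t/0.13, so DWL = ½·t·(t/0.13) = t²/0.26.
At t = 40.8: DWL = 6402.462. At t = 99.4: DWL = 38001.385.
Ratio = (99.4/40.8)² = 5.935.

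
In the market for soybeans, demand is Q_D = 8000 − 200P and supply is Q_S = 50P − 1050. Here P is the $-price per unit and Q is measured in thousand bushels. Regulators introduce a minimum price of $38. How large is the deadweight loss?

In inverse form: demand P = 40 − 0.005Q, supply P = 21 + 0.02Q.
Competitive equilibrium: 40 − 0.005Q = 21 + 0.02Q → Q* = 760, P* = 36.2.
At the floor P = 38, quantity demanded = (40 − 38)/0.005 = 400.
Sellers' marginal cost at Q' = 400: 21 + 0.02·400 = 29.
ΔQ = 760 − 400 = 360; wedge = 38 − 29 = 9.
DWL = ½ × 360 × 9 = $1620 thousand.

$1620 thousand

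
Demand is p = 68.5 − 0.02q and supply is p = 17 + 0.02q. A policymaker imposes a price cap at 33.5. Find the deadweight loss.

Competitive equilibrium: 68.5 − 0.02q = 17 + 0.02q → q* = 1287.5, p* = 42.75.
At the ceiling p = 33.5, quantity supplied = (33.5 − 17)/0.02 = 825.
Willingness to pay at q' = 825: 68.5 − 0.02·825 = 52.
Δq = 1287.5 − 825 = 462.5; wedge = 52 − 33.5 = 18.5.
Welfare loss = ½ × 462.5 × 18.5 = 4278.125.

4278.125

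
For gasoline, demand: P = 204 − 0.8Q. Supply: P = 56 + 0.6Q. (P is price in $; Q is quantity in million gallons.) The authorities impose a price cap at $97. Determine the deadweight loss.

$978.13 million

Competitive equilibrium: 204 − 0.8Q = 56 + 0.6Q → Q* = 105.714286, P* = 119.428571.
At the ceiling P = 97, quantity supplied = (97 − 56)/0.6 = 68.333333.
Willingness to pay at Q' = 68.333333: 204 − 0.8·68.333333 = 149.333334.
ΔQ = 105.714286 − 68.333333 = 37.380953; wedge = 149.333334 − 97 = 52.333334.
Welfare loss = ½ × 37.380953 × 52.333334 = $978.13 million.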